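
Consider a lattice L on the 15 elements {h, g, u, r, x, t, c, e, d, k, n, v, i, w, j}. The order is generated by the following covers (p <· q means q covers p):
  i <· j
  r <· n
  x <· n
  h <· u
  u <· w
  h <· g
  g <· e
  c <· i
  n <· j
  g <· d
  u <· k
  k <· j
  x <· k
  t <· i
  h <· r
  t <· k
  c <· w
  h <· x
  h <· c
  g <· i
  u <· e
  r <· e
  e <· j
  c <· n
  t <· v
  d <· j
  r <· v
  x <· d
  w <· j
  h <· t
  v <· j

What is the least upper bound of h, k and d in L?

j

Common upper bounds of {h, k, d}: j.
The least among these is j.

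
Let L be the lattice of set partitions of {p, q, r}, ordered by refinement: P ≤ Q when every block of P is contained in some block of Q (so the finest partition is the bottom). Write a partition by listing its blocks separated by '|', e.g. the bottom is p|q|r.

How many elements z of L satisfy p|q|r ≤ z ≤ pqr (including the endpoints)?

The interval [p|q|r, pqr] = {pqr, pq|r, pr|q, p|qr, p|q|r}, which has 5 elements.

5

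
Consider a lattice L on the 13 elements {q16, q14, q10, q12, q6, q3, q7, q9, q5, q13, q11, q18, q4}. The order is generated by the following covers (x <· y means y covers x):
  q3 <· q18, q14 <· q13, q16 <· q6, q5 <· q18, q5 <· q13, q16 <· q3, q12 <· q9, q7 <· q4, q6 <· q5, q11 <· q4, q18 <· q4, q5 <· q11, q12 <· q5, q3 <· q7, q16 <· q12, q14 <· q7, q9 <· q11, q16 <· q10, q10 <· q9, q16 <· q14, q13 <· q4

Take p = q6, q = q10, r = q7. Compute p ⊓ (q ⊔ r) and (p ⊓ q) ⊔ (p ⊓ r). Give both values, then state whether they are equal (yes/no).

q6; q16; no

q ⊔ r = q4, so p ⊓ (q ⊔ r) = q6 ⊓ q4 = q6.
p ⊓ q = q16 and p ⊓ r = q16, so (p ⊓ q) ⊔ (p ⊓ r) = q16 ⊔ q16 = q16.
Equal: no.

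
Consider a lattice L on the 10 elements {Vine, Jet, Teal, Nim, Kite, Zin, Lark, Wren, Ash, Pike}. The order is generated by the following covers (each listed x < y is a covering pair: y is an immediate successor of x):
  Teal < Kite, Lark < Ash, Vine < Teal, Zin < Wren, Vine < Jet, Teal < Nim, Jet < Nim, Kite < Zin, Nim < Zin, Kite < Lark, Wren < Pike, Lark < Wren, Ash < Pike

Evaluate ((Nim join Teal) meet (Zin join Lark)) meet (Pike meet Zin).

Nim ∨ Teal = Nim
Zin ∨ Lark = Wren
Nim ∧ Wren = Nim
Pike ∧ Zin = Zin
Nim ∧ Zin = Nim

Nim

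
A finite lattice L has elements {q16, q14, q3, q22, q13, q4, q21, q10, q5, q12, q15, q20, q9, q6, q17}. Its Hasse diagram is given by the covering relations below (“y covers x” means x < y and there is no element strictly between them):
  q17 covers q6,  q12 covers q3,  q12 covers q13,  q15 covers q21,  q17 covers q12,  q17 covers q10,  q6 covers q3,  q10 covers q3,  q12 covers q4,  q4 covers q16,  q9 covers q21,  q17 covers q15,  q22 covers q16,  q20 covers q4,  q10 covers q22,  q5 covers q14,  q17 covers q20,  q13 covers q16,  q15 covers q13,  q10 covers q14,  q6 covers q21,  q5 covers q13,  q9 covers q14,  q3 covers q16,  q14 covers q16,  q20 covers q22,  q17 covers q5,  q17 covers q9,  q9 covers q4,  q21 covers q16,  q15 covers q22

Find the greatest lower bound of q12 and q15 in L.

q13

Common lower bounds of {q12, q15}: q13, q16.
The greatest among these is q13.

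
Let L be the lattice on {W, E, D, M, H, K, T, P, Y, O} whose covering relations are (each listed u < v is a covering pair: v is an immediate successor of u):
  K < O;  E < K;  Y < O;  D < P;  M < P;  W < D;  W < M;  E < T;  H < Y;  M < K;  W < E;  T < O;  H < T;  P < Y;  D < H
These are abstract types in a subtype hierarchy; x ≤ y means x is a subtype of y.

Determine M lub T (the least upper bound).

O

Common upper bounds of {M, T}: O.
The least among these is O.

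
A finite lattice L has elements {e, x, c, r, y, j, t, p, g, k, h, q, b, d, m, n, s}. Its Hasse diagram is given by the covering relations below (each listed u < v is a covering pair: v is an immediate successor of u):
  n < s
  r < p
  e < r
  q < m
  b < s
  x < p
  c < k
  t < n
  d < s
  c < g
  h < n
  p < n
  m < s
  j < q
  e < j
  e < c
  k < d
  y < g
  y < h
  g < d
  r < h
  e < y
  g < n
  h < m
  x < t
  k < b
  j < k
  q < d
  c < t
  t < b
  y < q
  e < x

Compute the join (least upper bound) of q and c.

Common upper bounds of {q, c}: d, s.
The least among these is d.

d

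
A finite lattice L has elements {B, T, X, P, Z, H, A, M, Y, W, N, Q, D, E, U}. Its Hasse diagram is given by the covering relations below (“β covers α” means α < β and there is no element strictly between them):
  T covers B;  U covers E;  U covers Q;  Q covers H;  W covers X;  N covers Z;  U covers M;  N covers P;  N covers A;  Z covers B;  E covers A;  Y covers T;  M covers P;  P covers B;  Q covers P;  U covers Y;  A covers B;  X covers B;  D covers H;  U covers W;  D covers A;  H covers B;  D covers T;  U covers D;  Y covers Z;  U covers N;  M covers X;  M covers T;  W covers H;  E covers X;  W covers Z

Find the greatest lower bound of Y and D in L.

Common lower bounds of {Y, D}: B, T.
The greatest among these is T.

T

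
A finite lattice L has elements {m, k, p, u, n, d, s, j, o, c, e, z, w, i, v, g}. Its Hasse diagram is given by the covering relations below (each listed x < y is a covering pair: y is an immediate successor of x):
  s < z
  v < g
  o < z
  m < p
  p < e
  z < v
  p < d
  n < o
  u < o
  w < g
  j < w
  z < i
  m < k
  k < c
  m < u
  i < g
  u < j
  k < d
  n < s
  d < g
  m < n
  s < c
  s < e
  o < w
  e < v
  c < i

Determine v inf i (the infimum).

z

Common lower bounds of {v, i}: m, n, o, s, u, z.
The greatest among these is z.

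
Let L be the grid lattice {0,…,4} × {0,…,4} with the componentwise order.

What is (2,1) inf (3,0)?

(2,0)

Common lower bounds of {(2,1), (3,0)}: (0,0), (1,0), (2,0).
The greatest among these is (2,0).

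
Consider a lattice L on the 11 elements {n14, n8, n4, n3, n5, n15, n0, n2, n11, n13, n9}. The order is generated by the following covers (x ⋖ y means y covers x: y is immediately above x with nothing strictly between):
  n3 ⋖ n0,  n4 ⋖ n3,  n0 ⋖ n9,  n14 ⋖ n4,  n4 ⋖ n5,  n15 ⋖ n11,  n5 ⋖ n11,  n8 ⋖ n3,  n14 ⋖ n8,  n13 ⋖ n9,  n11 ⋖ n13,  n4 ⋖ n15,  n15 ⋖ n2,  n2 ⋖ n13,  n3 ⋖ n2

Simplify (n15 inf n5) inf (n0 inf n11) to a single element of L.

n4

n15 ∧ n5 = n4
n0 ∧ n11 = n4
n4 ∧ n4 = n4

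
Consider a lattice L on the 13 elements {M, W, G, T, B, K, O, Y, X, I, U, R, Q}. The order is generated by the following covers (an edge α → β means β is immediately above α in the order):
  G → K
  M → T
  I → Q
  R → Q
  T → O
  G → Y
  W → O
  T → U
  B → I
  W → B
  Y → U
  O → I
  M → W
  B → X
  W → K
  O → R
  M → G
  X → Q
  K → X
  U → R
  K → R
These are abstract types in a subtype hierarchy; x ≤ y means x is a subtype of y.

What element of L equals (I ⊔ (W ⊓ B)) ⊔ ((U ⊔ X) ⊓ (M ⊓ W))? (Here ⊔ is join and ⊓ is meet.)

W ∧ B = W
I ∨ W = I
U ∨ X = Q
M ∧ W = M
Q ∧ M = M
I ∨ M = I

I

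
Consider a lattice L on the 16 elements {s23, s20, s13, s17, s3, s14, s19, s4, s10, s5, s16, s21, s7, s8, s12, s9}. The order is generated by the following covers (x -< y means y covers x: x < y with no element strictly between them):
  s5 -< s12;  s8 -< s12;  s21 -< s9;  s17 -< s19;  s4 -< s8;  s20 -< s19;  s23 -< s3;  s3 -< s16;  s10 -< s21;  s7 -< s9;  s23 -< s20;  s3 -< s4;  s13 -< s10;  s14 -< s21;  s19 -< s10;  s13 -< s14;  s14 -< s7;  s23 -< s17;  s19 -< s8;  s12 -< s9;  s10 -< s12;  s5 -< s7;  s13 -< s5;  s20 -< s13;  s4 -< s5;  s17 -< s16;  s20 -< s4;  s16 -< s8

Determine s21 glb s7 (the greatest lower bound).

Common lower bounds of {s21, s7}: s13, s14, s20, s23.
The greatest among these is s14.

s14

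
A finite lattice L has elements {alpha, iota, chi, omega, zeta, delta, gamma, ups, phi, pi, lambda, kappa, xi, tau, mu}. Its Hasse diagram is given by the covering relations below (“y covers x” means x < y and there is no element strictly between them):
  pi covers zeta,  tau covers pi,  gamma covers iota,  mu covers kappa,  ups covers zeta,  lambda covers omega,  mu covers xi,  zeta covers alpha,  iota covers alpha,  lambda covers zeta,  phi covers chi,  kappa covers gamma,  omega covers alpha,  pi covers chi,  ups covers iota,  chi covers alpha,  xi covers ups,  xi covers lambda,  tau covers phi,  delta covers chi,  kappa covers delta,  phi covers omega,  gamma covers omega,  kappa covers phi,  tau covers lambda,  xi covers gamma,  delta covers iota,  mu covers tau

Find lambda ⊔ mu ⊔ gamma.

mu

Common upper bounds of {lambda, mu, gamma}: mu.
The least among these is mu.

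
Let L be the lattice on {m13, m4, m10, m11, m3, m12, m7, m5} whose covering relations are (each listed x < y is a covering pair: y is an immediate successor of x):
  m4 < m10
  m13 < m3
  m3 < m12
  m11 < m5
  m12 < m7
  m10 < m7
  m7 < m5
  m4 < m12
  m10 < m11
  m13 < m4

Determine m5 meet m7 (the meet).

Common lower bounds of {m5, m7}: m10, m12, m13, m3, m4, m7.
The greatest among these is m7.

m7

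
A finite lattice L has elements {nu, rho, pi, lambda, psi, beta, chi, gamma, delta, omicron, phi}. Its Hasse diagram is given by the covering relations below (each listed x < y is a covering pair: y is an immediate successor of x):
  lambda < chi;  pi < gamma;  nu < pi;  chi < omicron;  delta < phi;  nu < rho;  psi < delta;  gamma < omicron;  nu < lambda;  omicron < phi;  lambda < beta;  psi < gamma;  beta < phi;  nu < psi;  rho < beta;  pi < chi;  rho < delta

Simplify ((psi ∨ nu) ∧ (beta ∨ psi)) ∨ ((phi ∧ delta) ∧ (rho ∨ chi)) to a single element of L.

delta

psi ∨ nu = psi
beta ∨ psi = phi
psi ∧ phi = psi
phi ∧ delta = delta
rho ∨ chi = phi
delta ∧ phi = delta
psi ∨ delta = delta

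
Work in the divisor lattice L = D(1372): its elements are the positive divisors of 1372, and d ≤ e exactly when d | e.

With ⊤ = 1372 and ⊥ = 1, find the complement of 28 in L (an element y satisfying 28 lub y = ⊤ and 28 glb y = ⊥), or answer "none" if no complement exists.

For every candidate y, either 28 ∨ y ≠ 1372 or 28 ∧ y ≠ 1; no complement exists.

none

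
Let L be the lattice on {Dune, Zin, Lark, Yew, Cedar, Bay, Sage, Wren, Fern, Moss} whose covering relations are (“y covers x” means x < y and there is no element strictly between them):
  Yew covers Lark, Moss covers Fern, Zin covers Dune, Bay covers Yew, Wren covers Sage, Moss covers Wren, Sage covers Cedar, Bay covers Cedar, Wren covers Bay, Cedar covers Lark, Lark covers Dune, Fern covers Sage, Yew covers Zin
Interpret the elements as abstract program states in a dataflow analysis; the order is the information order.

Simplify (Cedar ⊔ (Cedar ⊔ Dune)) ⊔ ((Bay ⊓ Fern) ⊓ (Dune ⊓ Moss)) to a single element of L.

Cedar

Cedar ∨ Dune = Cedar
Cedar ∨ Cedar = Cedar
Bay ∧ Fern = Cedar
Dune ∧ Moss = Dune
Cedar ∧ Dune = Dune
Cedar ∨ Dune = Cedar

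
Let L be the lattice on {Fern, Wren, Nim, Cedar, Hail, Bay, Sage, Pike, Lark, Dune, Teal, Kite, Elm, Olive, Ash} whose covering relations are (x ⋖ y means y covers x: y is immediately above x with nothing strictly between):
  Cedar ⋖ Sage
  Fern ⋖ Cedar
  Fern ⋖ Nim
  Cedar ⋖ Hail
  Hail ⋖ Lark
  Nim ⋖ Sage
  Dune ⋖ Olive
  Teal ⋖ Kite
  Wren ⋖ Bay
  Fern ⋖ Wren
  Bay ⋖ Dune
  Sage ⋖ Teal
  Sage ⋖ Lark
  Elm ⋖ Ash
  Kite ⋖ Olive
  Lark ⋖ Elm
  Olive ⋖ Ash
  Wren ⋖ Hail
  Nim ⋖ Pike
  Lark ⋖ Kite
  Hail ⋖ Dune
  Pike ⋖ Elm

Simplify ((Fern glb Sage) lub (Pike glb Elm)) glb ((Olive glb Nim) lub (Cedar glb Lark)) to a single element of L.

Nim

Fern ∧ Sage = Fern
Pike ∧ Elm = Pike
Fern ∨ Pike = Pike
Olive ∧ Nim = Nim
Cedar ∧ Lark = Cedar
Nim ∨ Cedar = Sage
Pike ∧ Sage = Nim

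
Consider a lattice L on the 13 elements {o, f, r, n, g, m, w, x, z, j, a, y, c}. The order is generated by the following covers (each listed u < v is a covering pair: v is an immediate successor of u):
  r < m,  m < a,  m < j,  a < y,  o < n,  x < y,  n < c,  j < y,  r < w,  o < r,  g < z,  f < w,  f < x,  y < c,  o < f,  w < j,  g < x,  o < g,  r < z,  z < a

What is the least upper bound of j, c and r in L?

c

Common upper bounds of {j, c, r}: c.
The least among these is c.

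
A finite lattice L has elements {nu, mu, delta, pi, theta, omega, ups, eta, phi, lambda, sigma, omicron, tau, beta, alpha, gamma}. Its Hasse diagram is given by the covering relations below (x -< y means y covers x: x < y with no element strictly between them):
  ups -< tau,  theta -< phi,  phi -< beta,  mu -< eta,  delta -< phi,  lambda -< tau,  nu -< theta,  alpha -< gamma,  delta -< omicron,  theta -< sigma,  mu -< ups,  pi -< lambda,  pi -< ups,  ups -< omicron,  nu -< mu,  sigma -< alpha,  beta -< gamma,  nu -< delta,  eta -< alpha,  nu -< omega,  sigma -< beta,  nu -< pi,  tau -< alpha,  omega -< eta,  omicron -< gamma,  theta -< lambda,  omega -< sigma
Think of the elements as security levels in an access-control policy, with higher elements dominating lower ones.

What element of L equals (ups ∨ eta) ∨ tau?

ups ∨ eta = alpha
alpha ∨ tau = alpha

alpha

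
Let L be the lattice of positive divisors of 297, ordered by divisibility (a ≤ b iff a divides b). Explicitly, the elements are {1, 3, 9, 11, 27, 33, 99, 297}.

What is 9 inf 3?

3

Common lower bounds of {9, 3}: 1, 3.
The greatest among these is 3.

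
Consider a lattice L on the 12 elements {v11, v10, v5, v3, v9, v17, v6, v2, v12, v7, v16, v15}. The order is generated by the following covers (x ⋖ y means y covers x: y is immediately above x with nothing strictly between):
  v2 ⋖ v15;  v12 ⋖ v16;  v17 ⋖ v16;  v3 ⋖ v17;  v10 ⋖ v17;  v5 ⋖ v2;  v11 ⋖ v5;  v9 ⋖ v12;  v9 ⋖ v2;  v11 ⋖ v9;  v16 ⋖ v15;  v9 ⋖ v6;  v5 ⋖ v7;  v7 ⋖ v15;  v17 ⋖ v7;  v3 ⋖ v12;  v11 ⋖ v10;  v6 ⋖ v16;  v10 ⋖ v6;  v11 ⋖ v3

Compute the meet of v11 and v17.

v11

Common lower bounds of {v11, v17}: v11.
The greatest among these is v11.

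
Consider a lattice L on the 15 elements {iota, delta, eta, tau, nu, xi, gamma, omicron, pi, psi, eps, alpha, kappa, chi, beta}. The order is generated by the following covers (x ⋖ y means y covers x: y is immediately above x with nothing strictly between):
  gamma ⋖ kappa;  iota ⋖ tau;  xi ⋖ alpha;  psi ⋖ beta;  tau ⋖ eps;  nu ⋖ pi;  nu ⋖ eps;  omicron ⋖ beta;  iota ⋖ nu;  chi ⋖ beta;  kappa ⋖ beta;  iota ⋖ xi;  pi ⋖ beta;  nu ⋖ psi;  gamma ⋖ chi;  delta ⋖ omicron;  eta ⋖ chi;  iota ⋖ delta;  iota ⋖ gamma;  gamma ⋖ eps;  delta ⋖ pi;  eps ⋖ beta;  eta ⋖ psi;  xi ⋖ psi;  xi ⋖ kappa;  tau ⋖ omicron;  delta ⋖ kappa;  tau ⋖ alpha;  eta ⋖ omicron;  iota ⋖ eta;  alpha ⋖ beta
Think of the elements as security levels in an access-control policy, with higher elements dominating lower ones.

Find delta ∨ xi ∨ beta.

beta

Common upper bounds of {delta, xi, beta}: beta.
The least among these is beta.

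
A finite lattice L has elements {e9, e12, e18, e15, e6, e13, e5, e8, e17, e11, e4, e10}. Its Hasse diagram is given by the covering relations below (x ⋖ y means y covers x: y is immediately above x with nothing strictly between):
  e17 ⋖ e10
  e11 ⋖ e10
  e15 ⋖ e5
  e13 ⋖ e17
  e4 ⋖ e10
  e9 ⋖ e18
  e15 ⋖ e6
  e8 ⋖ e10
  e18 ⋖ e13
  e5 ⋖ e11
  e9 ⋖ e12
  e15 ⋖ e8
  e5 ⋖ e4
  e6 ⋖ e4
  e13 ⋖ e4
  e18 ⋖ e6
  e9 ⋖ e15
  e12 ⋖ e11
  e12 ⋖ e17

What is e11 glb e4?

Common lower bounds of {e11, e4}: e15, e5, e9.
The greatest among these is e5.

e5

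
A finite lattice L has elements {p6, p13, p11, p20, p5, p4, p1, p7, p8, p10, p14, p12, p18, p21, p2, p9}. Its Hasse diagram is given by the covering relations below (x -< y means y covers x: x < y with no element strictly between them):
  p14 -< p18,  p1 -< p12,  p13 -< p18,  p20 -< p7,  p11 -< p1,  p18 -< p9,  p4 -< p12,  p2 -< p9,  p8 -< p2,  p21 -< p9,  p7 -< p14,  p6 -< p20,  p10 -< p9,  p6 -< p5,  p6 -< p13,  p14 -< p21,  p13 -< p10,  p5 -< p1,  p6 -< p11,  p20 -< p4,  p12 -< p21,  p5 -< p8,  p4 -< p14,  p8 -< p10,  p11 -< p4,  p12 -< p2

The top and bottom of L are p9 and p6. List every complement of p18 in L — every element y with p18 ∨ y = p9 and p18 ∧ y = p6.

p5, p8

Need y with p18 ∨ y = p9 and p18 ∧ y = p6.
Checking each element gives: p5, p8.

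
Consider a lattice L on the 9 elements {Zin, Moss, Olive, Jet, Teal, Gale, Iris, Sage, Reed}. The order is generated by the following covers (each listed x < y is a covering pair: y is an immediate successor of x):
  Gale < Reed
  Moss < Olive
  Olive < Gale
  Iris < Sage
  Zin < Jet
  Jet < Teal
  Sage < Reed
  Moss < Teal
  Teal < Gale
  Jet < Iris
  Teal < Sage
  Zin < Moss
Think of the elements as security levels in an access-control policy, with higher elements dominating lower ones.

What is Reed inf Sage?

Common lower bounds of {Reed, Sage}: Iris, Jet, Moss, Sage, Teal, Zin.
The greatest among these is Sage.

Sage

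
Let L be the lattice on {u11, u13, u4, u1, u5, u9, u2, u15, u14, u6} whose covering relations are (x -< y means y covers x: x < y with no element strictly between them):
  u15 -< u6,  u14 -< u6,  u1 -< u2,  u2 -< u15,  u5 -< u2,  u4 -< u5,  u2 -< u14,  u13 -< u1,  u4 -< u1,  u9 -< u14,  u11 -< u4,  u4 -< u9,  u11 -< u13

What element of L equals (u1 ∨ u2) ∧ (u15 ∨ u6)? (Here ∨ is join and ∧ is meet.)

u1 ∨ u2 = u2
u15 ∨ u6 = u6
u2 ∧ u6 = u2

u2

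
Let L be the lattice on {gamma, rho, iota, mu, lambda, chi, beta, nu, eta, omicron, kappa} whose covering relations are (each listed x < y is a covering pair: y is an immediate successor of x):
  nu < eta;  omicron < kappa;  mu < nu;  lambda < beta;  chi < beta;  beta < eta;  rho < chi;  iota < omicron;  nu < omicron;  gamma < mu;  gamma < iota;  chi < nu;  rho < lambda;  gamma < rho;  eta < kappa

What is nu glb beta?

Common lower bounds of {nu, beta}: chi, gamma, rho.
The greatest among these is chi.

chi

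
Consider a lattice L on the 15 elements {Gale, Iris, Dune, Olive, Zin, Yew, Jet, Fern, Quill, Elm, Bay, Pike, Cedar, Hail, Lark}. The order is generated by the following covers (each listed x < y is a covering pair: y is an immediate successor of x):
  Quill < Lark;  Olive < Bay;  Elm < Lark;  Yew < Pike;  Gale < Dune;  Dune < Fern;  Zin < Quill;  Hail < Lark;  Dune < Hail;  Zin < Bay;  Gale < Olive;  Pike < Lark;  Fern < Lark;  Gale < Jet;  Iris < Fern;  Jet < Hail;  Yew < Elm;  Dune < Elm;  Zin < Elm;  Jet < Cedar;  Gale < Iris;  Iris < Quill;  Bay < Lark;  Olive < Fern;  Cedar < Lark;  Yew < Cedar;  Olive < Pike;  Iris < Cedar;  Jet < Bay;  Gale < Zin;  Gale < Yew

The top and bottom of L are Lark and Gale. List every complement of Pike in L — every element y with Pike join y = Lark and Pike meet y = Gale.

Dune, Hail, Iris, Jet, Quill, Zin

Need y with Pike ∨ y = Lark and Pike ∧ y = Gale.
Checking each element gives: Dune, Hail, Iris, Jet, Quill, Zin.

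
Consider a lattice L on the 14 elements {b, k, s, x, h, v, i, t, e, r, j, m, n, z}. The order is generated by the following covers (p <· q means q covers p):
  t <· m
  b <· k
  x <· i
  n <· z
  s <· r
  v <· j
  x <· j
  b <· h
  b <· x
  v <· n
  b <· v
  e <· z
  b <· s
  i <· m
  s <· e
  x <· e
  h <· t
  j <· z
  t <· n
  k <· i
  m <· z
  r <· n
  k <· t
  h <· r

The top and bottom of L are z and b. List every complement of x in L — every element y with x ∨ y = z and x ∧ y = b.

Need y with x ∨ y = z and x ∧ y = b.
Checking each element gives: n, r.

n, r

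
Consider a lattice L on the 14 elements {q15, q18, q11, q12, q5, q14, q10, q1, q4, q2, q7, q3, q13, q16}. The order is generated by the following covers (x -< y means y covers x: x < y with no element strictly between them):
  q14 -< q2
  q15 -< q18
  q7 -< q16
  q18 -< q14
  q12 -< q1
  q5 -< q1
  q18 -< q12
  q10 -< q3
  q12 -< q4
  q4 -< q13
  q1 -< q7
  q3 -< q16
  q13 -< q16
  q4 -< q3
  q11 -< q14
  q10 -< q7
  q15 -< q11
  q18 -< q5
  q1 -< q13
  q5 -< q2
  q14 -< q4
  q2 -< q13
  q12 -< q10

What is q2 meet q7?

q5

Common lower bounds of {q2, q7}: q15, q18, q5.
The greatest among these is q5.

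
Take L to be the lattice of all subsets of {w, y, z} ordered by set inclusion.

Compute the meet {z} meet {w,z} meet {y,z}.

Common lower bounds of {{z}, {w,z}, {y,z}}: {z}, {}.
The greatest among these is {z}.

{z}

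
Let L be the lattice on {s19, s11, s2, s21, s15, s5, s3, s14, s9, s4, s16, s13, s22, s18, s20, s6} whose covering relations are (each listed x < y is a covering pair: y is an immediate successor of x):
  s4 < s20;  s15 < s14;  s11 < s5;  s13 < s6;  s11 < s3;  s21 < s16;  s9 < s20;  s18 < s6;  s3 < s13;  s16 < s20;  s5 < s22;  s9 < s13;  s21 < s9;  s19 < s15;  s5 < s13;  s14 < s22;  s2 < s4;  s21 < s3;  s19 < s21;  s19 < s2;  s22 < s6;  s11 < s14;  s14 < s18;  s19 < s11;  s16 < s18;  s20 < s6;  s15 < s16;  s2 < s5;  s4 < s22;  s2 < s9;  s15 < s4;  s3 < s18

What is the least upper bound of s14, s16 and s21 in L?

Common upper bounds of {s14, s16, s21}: s18, s6.
The least among these is s18.

s18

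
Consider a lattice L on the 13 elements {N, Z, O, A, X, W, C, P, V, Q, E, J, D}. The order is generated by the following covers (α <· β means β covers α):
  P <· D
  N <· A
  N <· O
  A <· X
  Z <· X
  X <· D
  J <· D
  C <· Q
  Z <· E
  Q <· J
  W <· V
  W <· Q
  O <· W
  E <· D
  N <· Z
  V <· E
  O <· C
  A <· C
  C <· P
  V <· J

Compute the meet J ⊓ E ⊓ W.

Common lower bounds of {J, E, W}: N, O, W.
The greatest among these is W.

W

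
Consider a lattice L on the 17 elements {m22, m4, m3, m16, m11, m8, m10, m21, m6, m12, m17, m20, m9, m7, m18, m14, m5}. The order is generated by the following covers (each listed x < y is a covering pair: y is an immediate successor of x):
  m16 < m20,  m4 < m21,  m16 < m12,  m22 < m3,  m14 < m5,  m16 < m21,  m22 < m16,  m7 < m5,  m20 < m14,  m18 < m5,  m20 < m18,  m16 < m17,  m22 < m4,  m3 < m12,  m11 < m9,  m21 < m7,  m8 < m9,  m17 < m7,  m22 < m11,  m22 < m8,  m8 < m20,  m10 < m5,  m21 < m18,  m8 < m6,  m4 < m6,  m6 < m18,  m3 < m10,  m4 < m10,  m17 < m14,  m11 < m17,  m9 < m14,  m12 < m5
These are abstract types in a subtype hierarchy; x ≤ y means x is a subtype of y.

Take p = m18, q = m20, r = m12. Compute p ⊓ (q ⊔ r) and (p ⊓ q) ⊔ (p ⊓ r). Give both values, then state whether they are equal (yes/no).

q ⊔ r = m5, so p ⊓ (q ⊔ r) = m18 ⊓ m5 = m18.
p ⊓ q = m20 and p ⊓ r = m16, so (p ⊓ q) ⊔ (p ⊓ r) = m20 ⊔ m16 = m20.
Equal: no.

m18; m20; no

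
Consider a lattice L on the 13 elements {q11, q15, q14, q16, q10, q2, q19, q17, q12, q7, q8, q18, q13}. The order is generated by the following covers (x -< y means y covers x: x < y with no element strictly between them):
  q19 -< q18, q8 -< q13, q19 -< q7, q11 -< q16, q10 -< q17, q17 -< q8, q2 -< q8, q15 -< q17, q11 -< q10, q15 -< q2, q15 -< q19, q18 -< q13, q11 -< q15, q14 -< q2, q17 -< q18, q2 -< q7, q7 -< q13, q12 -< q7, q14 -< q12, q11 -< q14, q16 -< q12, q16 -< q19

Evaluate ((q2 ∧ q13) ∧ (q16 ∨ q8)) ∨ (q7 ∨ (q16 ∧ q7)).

q2 ∧ q13 = q2
q16 ∨ q8 = q13
q2 ∧ q13 = q2
q16 ∧ q7 = q16
q7 ∨ q16 = q7
q2 ∨ q7 = q7

q7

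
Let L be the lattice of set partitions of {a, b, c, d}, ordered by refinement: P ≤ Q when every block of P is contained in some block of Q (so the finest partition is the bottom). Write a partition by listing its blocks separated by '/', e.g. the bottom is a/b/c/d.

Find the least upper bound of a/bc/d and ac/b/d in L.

abc/d

The join of a/bc/d and ac/b/d merges any blocks that overlap across the partitions, giving abc/d.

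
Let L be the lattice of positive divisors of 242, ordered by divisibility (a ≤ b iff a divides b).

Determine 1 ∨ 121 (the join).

In the divisibility order, the join is the least common multiple: lcm(1, 121) = 121.

121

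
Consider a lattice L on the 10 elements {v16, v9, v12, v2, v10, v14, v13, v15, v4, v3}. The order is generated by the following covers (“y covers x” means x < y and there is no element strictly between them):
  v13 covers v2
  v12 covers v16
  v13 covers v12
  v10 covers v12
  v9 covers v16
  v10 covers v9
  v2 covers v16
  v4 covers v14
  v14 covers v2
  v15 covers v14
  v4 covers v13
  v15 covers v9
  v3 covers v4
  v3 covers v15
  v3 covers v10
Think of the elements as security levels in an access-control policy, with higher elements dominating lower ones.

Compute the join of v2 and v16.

v2

Common upper bounds of {v2, v16}: v13, v14, v15, v2, v3, v4.
The least among these is v2.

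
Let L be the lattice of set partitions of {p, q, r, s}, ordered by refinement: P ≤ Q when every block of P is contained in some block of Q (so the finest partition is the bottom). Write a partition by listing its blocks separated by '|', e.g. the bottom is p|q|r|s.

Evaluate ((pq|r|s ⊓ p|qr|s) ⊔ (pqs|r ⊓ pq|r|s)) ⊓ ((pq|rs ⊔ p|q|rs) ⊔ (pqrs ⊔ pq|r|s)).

pq|r|s

pq|r|s ∧ p|qr|s = p|q|r|s
pqs|r ∧ pq|r|s = pq|r|s
p|q|r|s ∨ pq|r|s = pq|r|s
pq|rs ∨ p|q|rs = pq|rs
pqrs ∨ pq|r|s = pqrs
pq|rs ∨ pqrs = pqrs
pq|r|s ∧ pqrs = pq|r|s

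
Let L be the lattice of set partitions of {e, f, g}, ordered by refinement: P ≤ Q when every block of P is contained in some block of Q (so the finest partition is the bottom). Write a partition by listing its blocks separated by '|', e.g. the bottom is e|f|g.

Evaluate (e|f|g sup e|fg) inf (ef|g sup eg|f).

e|fg

e|f|g ∨ e|fg = e|fg
ef|g ∨ eg|f = efg
e|fg ∧ efg = e|fg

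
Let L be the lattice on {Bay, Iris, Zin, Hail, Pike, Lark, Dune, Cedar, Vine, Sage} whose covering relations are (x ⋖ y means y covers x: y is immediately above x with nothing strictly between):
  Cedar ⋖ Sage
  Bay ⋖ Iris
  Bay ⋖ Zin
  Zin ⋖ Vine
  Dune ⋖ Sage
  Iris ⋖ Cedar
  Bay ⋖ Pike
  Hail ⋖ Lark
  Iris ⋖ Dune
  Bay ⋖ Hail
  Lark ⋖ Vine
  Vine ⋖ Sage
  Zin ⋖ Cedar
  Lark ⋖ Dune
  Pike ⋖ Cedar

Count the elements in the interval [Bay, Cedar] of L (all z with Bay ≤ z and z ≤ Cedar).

5

The interval [Bay, Cedar] = {Bay, Cedar, Iris, Pike, Zin}, which has 5 elements.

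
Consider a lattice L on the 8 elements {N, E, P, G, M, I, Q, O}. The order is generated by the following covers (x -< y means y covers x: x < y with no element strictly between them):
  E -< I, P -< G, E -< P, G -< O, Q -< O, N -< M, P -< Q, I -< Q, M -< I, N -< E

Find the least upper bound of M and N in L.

Common upper bounds of {M, N}: I, M, O, Q.
The least among these is M.

M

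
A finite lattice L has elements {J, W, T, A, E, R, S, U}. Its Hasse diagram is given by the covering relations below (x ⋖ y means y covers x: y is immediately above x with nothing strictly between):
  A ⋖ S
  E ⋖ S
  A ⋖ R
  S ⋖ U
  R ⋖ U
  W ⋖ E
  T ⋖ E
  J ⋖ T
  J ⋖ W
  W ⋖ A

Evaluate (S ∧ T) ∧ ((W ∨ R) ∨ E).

S ∧ T = T
W ∨ R = R
R ∨ E = U
T ∧ U = T

T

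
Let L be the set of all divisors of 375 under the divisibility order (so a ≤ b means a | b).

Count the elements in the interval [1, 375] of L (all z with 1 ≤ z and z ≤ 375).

8

The interval [1, 375] = {1, 125, 15, 25, 3, 375, 5, 75}, which has 8 elements.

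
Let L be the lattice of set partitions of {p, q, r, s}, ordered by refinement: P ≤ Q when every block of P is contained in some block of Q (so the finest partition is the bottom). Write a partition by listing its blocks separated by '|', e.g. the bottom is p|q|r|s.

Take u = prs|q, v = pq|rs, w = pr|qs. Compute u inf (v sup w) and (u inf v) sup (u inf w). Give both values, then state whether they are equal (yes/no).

prs|q; prs|q; yes

v sup w = pqrs, so u inf (v sup w) = prs|q inf pqrs = prs|q.
u inf v = p|q|rs and u inf w = pr|q|s, so (u inf v) sup (u inf w) = p|q|rs sup pr|q|s = prs|q.
Equal: yes.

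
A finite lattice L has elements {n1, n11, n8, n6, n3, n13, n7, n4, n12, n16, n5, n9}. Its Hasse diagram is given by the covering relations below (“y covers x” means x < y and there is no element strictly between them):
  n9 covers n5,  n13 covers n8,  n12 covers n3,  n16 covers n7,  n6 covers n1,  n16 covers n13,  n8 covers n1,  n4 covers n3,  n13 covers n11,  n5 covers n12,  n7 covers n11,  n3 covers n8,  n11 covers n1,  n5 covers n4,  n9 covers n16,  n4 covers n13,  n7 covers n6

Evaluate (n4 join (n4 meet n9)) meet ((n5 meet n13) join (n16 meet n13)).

n4 ∧ n9 = n4
n4 ∨ n4 = n4
n5 ∧ n13 = n13
n16 ∧ n13 = n13
n13 ∨ n13 = n13
n4 ∧ n13 = n13

n13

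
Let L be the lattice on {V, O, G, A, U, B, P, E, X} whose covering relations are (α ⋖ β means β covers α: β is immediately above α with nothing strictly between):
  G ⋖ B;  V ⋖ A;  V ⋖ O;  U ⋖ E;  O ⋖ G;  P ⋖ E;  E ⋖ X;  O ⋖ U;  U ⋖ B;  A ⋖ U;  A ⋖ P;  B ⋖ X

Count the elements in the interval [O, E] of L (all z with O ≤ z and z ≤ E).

The interval [O, E] = {E, O, U}, which has 3 elements.

3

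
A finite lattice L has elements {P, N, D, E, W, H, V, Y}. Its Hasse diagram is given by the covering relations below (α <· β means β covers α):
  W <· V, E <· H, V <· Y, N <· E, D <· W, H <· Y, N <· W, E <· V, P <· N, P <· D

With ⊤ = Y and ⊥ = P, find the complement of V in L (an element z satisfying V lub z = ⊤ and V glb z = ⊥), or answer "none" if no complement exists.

none

For every candidate z, either V ∨ z ≠ Y or V ∧ z ≠ P; no complement exists.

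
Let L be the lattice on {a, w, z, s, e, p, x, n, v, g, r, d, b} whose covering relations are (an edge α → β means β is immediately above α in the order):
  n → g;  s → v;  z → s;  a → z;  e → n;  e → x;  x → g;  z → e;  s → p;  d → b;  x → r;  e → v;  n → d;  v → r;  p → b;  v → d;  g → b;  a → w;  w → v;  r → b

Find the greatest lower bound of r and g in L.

x

Common lower bounds of {r, g}: a, e, x, z.
The greatest among these is x.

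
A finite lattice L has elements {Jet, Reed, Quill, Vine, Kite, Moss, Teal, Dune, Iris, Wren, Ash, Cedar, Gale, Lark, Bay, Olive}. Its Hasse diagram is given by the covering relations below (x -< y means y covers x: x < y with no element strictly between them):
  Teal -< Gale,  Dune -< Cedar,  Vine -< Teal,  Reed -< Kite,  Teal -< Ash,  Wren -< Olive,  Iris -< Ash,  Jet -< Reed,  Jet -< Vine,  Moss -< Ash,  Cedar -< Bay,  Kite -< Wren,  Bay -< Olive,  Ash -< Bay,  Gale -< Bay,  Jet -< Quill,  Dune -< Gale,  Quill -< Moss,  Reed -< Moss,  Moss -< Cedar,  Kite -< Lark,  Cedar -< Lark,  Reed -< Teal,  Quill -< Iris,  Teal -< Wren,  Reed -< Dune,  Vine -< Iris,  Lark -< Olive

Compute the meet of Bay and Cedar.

Common lower bounds of {Bay, Cedar}: Cedar, Dune, Jet, Moss, Quill, Reed.
The greatest among these is Cedar.

Cedar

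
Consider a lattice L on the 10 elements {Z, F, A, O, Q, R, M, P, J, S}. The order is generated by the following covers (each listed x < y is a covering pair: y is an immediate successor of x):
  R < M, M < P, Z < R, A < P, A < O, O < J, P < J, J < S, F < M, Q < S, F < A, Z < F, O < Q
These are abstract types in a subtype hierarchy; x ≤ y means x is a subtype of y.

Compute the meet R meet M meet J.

Common lower bounds of {R, M, J}: R, Z.
The greatest among these is R.

R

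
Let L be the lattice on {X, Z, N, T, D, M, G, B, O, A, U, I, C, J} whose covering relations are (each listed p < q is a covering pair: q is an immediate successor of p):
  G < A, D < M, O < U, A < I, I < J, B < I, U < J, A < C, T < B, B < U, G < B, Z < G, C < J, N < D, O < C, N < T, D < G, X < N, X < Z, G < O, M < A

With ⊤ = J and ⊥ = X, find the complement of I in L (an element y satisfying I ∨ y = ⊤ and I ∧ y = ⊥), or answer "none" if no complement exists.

For every candidate y, either I ∨ y ≠ J or I ∧ y ≠ X; no complement exists.

none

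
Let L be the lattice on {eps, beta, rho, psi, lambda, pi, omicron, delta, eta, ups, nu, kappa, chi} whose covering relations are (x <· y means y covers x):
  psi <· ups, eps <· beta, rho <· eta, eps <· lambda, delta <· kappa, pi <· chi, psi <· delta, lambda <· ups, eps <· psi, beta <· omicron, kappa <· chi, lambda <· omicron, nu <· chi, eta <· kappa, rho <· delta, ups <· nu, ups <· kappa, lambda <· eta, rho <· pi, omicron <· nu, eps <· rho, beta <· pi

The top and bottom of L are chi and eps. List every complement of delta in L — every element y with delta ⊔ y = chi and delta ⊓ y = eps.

Need y with delta ∨ y = chi and delta ∧ y = eps.
Checking each element gives: beta, omicron.

beta, omicron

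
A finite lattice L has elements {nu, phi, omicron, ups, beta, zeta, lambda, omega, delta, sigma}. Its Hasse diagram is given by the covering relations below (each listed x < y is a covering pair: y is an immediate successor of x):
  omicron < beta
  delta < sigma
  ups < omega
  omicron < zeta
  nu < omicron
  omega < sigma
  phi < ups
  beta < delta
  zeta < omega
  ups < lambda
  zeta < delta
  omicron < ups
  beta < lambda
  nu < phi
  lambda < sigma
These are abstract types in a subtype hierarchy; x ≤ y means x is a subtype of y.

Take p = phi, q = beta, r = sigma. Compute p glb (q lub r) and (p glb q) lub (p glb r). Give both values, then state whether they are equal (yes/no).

phi; phi; yes

q lub r = sigma, so p glb (q lub r) = phi glb sigma = phi.
p glb q = nu and p glb r = phi, so (p glb q) lub (p glb r) = nu lub phi = phi.
Equal: yes.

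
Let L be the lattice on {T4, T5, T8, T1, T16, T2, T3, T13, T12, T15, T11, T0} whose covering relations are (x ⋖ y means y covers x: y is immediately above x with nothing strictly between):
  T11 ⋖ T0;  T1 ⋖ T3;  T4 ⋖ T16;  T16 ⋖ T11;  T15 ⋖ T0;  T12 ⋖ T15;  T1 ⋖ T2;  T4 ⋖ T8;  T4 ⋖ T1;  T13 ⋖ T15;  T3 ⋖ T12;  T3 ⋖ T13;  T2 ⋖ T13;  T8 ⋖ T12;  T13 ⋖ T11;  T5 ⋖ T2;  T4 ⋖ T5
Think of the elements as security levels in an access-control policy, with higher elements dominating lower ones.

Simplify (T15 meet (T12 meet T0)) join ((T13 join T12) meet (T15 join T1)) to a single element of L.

T12 ∧ T0 = T12
T15 ∧ T12 = T12
T13 ∨ T12 = T15
T15 ∨ T1 = T15
T15 ∧ T15 = T15
T12 ∨ T15 = T15

T15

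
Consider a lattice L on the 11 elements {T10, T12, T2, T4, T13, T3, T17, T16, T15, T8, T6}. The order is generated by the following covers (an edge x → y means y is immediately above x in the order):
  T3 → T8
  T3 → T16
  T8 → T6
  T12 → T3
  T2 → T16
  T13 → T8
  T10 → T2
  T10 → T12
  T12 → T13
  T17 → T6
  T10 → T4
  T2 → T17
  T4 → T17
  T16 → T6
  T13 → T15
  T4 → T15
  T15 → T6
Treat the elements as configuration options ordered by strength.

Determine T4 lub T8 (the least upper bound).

T6

Common upper bounds of {T4, T8}: T6.
The least among these is T6.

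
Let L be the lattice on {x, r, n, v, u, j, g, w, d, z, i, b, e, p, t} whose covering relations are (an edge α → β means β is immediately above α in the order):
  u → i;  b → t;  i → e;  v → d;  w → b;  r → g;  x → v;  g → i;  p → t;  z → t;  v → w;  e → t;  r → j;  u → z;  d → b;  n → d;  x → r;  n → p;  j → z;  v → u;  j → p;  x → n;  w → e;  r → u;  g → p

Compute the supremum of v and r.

Common upper bounds of {v, r}: e, i, t, u, z.
The least among these is u.

u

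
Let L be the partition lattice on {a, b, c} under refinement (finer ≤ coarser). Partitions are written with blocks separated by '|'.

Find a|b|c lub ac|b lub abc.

abc

Common upper bounds of {a|b|c, ac|b, abc}: abc.
The least among these is abc.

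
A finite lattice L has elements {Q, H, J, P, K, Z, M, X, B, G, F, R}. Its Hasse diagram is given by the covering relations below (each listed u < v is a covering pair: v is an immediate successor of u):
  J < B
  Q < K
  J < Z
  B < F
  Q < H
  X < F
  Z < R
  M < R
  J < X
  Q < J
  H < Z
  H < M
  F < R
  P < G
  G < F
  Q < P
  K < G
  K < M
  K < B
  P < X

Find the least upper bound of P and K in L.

G

Common upper bounds of {P, K}: F, G, R.
The least among these is G.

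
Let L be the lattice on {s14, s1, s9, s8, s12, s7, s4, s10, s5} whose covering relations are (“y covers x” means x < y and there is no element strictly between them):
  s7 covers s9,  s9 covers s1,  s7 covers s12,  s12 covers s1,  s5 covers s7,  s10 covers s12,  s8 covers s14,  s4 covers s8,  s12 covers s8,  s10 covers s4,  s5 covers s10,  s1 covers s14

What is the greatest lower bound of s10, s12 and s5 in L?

s12

Common lower bounds of {s10, s12, s5}: s1, s12, s14, s8.
The greatest among these is s12.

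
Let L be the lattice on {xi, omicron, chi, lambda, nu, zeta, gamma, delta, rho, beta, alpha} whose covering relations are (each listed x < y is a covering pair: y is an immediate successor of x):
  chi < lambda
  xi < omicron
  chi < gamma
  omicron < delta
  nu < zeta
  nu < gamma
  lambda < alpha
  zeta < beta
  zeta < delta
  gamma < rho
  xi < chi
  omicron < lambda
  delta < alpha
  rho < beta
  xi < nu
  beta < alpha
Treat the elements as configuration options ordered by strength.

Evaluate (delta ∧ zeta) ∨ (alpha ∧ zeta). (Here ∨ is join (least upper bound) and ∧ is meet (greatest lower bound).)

zeta

delta ∧ zeta = zeta
alpha ∧ zeta = zeta
zeta ∨ zeta = zeta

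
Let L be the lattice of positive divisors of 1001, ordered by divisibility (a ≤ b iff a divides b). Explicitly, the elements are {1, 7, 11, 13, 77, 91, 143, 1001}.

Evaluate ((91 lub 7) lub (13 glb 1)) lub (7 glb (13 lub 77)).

91 ∨ 7 = 91
13 ∧ 1 = 1
91 ∨ 1 = 91
13 ∨ 77 = 1001
7 ∧ 1001 = 7
91 ∨ 7 = 91

91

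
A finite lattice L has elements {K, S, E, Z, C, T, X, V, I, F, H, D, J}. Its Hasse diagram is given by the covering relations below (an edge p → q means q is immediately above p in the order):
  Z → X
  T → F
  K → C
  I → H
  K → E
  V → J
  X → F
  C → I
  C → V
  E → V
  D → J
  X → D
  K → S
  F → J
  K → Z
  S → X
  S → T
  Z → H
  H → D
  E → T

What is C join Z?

H

Common upper bounds of {C, Z}: D, H, J.
The least among these is H.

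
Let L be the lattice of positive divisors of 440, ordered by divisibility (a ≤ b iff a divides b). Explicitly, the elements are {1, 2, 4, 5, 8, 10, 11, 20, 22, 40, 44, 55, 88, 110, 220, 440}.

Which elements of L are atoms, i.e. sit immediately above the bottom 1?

The atoms are exactly the elements that cover 1: 11, 2, 5.

11, 2, 5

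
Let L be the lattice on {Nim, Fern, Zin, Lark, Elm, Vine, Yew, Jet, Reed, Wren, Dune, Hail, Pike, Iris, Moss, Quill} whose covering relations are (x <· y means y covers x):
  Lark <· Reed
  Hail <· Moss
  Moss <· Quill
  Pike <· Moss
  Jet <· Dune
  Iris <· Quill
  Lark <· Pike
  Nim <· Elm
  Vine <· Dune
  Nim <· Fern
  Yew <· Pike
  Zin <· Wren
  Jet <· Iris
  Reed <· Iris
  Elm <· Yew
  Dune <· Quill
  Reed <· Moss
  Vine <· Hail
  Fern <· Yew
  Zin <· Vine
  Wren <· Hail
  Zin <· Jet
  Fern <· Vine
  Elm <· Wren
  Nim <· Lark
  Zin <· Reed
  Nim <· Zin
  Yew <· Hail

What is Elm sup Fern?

Yew

Common upper bounds of {Elm, Fern}: Hail, Moss, Pike, Quill, Yew.
The least among these is Yew.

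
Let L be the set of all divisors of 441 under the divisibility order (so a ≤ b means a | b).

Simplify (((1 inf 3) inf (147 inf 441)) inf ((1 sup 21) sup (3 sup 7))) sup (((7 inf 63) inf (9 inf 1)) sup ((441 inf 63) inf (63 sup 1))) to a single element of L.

63

1 ∧ 3 = 1
147 ∧ 441 = 147
1 ∧ 147 = 1
1 ∨ 21 = 21
3 ∨ 7 = 21
21 ∨ 21 = 21
1 ∧ 21 = 1
7 ∧ 63 = 7
9 ∧ 1 = 1
7 ∧ 1 = 1
441 ∧ 63 = 63
63 ∨ 1 = 63
63 ∧ 63 = 63
1 ∨ 63 = 63
1 ∨ 63 = 63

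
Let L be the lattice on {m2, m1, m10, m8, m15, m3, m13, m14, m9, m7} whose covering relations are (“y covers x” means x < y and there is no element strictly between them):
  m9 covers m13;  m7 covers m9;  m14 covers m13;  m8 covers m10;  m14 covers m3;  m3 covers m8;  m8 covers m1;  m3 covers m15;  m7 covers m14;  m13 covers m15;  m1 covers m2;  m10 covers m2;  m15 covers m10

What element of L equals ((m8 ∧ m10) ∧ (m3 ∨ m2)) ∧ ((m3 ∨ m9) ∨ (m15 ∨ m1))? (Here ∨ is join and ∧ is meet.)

m8 ∧ m10 = m10
m3 ∨ m2 = m3
m10 ∧ m3 = m10
m3 ∨ m9 = m7
m15 ∨ m1 = m3
m7 ∨ m3 = m7
m10 ∧ m7 = m10

m10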